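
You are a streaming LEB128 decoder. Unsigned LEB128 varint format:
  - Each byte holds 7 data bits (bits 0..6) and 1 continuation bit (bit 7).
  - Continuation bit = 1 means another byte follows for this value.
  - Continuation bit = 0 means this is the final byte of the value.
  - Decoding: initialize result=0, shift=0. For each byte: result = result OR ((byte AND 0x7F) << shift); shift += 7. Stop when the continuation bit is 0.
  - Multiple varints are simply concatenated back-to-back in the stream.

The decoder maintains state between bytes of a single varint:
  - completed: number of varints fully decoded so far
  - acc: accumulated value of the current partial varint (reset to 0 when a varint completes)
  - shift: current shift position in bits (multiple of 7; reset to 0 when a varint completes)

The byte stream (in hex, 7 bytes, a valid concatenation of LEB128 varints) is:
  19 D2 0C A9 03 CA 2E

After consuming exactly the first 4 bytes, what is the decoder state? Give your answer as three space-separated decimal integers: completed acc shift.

Answer: 2 41 7

Derivation:
byte[0]=0x19 cont=0 payload=0x19: varint #1 complete (value=25); reset -> completed=1 acc=0 shift=0
byte[1]=0xD2 cont=1 payload=0x52: acc |= 82<<0 -> completed=1 acc=82 shift=7
byte[2]=0x0C cont=0 payload=0x0C: varint #2 complete (value=1618); reset -> completed=2 acc=0 shift=0
byte[3]=0xA9 cont=1 payload=0x29: acc |= 41<<0 -> completed=2 acc=41 shift=7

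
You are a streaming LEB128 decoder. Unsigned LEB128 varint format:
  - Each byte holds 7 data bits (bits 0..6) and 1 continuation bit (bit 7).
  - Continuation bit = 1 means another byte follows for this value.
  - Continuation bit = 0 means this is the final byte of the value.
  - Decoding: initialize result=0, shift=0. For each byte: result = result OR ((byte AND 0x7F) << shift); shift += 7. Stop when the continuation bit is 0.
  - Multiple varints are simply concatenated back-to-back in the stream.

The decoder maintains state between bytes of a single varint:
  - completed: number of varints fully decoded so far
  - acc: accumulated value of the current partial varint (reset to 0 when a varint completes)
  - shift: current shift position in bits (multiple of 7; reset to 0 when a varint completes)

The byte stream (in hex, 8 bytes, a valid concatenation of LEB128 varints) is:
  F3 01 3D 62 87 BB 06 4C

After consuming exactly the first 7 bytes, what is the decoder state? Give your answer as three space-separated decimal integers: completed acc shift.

byte[0]=0xF3 cont=1 payload=0x73: acc |= 115<<0 -> completed=0 acc=115 shift=7
byte[1]=0x01 cont=0 payload=0x01: varint #1 complete (value=243); reset -> completed=1 acc=0 shift=0
byte[2]=0x3D cont=0 payload=0x3D: varint #2 complete (value=61); reset -> completed=2 acc=0 shift=0
byte[3]=0x62 cont=0 payload=0x62: varint #3 complete (value=98); reset -> completed=3 acc=0 shift=0
byte[4]=0x87 cont=1 payload=0x07: acc |= 7<<0 -> completed=3 acc=7 shift=7
byte[5]=0xBB cont=1 payload=0x3B: acc |= 59<<7 -> completed=3 acc=7559 shift=14
byte[6]=0x06 cont=0 payload=0x06: varint #4 complete (value=105863); reset -> completed=4 acc=0 shift=0

Answer: 4 0 0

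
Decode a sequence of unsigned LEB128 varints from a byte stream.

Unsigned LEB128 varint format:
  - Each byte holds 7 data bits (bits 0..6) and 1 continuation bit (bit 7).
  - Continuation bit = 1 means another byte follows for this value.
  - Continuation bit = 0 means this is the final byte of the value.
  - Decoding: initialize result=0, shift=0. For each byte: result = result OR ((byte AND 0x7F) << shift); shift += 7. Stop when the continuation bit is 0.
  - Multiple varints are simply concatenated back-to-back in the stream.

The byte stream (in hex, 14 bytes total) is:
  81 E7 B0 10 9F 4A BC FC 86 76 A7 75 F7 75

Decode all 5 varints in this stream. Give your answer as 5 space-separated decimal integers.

Answer: 34354049 9503 247578172 15015 15095

Derivation:
  byte[0]=0x81 cont=1 payload=0x01=1: acc |= 1<<0 -> acc=1 shift=7
  byte[1]=0xE7 cont=1 payload=0x67=103: acc |= 103<<7 -> acc=13185 shift=14
  byte[2]=0xB0 cont=1 payload=0x30=48: acc |= 48<<14 -> acc=799617 shift=21
  byte[3]=0x10 cont=0 payload=0x10=16: acc |= 16<<21 -> acc=34354049 shift=28 [end]
Varint 1: bytes[0:4] = 81 E7 B0 10 -> value 34354049 (4 byte(s))
  byte[4]=0x9F cont=1 payload=0x1F=31: acc |= 31<<0 -> acc=31 shift=7
  byte[5]=0x4A cont=0 payload=0x4A=74: acc |= 74<<7 -> acc=9503 shift=14 [end]
Varint 2: bytes[4:6] = 9F 4A -> value 9503 (2 byte(s))
  byte[6]=0xBC cont=1 payload=0x3C=60: acc |= 60<<0 -> acc=60 shift=7
  byte[7]=0xFC cont=1 payload=0x7C=124: acc |= 124<<7 -> acc=15932 shift=14
  byte[8]=0x86 cont=1 payload=0x06=6: acc |= 6<<14 -> acc=114236 shift=21
  byte[9]=0x76 cont=0 payload=0x76=118: acc |= 118<<21 -> acc=247578172 shift=28 [end]
Varint 3: bytes[6:10] = BC FC 86 76 -> value 247578172 (4 byte(s))
  byte[10]=0xA7 cont=1 payload=0x27=39: acc |= 39<<0 -> acc=39 shift=7
  byte[11]=0x75 cont=0 payload=0x75=117: acc |= 117<<7 -> acc=15015 shift=14 [end]
Varint 4: bytes[10:12] = A7 75 -> value 15015 (2 byte(s))
  byte[12]=0xF7 cont=1 payload=0x77=119: acc |= 119<<0 -> acc=119 shift=7
  byte[13]=0x75 cont=0 payload=0x75=117: acc |= 117<<7 -> acc=15095 shift=14 [end]
Varint 5: bytes[12:14] = F7 75 -> value 15095 (2 byte(s))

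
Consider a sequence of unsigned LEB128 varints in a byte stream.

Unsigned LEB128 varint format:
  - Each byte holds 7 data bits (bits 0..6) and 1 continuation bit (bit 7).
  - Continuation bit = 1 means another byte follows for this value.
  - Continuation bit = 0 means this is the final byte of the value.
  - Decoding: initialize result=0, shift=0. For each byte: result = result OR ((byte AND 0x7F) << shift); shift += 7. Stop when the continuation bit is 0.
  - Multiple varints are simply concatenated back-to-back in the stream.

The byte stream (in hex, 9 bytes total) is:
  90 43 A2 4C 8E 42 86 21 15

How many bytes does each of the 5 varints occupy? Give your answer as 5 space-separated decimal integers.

  byte[0]=0x90 cont=1 payload=0x10=16: acc |= 16<<0 -> acc=16 shift=7
  byte[1]=0x43 cont=0 payload=0x43=67: acc |= 67<<7 -> acc=8592 shift=14 [end]
Varint 1: bytes[0:2] = 90 43 -> value 8592 (2 byte(s))
  byte[2]=0xA2 cont=1 payload=0x22=34: acc |= 34<<0 -> acc=34 shift=7
  byte[3]=0x4C cont=0 payload=0x4C=76: acc |= 76<<7 -> acc=9762 shift=14 [end]
Varint 2: bytes[2:4] = A2 4C -> value 9762 (2 byte(s))
  byte[4]=0x8E cont=1 payload=0x0E=14: acc |= 14<<0 -> acc=14 shift=7
  byte[5]=0x42 cont=0 payload=0x42=66: acc |= 66<<7 -> acc=8462 shift=14 [end]
Varint 3: bytes[4:6] = 8E 42 -> value 8462 (2 byte(s))
  byte[6]=0x86 cont=1 payload=0x06=6: acc |= 6<<0 -> acc=6 shift=7
  byte[7]=0x21 cont=0 payload=0x21=33: acc |= 33<<7 -> acc=4230 shift=14 [end]
Varint 4: bytes[6:8] = 86 21 -> value 4230 (2 byte(s))
  byte[8]=0x15 cont=0 payload=0x15=21: acc |= 21<<0 -> acc=21 shift=7 [end]
Varint 5: bytes[8:9] = 15 -> value 21 (1 byte(s))

Answer: 2 2 2 2 1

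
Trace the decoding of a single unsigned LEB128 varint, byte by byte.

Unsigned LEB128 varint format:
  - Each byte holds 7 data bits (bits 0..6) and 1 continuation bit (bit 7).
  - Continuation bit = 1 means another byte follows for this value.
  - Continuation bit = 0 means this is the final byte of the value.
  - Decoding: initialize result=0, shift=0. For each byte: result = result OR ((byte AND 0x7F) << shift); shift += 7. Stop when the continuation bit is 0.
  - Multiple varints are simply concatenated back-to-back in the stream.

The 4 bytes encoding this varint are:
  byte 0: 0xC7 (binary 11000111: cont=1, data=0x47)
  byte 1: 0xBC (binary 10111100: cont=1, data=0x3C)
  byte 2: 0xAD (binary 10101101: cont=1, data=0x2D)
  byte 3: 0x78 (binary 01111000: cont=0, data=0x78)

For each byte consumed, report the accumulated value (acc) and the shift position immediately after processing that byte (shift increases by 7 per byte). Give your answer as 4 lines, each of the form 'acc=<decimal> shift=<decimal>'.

Answer: acc=71 shift=7
acc=7751 shift=14
acc=745031 shift=21
acc=252403271 shift=28

Derivation:
byte 0=0xC7: payload=0x47=71, contrib = 71<<0 = 71; acc -> 71, shift -> 7
byte 1=0xBC: payload=0x3C=60, contrib = 60<<7 = 7680; acc -> 7751, shift -> 14
byte 2=0xAD: payload=0x2D=45, contrib = 45<<14 = 737280; acc -> 745031, shift -> 21
byte 3=0x78: payload=0x78=120, contrib = 120<<21 = 251658240; acc -> 252403271, shift -> 28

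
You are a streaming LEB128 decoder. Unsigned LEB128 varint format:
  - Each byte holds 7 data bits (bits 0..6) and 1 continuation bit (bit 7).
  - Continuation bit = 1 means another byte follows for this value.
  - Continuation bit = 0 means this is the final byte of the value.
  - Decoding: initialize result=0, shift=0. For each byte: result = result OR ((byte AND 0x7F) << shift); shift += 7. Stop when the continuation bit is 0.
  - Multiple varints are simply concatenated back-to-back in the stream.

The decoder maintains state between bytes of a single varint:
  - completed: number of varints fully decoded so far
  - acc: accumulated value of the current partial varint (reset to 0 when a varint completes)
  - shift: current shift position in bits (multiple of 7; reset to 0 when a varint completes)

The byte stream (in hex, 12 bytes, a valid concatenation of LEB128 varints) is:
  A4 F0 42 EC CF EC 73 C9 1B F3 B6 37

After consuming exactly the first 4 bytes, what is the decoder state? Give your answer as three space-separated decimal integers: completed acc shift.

Answer: 1 108 7

Derivation:
byte[0]=0xA4 cont=1 payload=0x24: acc |= 36<<0 -> completed=0 acc=36 shift=7
byte[1]=0xF0 cont=1 payload=0x70: acc |= 112<<7 -> completed=0 acc=14372 shift=14
byte[2]=0x42 cont=0 payload=0x42: varint #1 complete (value=1095716); reset -> completed=1 acc=0 shift=0
byte[3]=0xEC cont=1 payload=0x6C: acc |= 108<<0 -> completed=1 acc=108 shift=7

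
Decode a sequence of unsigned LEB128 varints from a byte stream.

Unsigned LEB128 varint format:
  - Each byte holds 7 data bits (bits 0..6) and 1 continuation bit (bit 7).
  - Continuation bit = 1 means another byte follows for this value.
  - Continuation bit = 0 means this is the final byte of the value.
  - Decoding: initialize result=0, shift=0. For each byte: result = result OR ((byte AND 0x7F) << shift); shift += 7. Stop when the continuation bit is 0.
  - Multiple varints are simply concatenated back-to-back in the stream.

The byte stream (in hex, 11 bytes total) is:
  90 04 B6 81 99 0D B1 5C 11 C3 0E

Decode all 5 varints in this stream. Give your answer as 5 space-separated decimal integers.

Answer: 528 27672758 11825 17 1859

Derivation:
  byte[0]=0x90 cont=1 payload=0x10=16: acc |= 16<<0 -> acc=16 shift=7
  byte[1]=0x04 cont=0 payload=0x04=4: acc |= 4<<7 -> acc=528 shift=14 [end]
Varint 1: bytes[0:2] = 90 04 -> value 528 (2 byte(s))
  byte[2]=0xB6 cont=1 payload=0x36=54: acc |= 54<<0 -> acc=54 shift=7
  byte[3]=0x81 cont=1 payload=0x01=1: acc |= 1<<7 -> acc=182 shift=14
  byte[4]=0x99 cont=1 payload=0x19=25: acc |= 25<<14 -> acc=409782 shift=21
  byte[5]=0x0D cont=0 payload=0x0D=13: acc |= 13<<21 -> acc=27672758 shift=28 [end]
Varint 2: bytes[2:6] = B6 81 99 0D -> value 27672758 (4 byte(s))
  byte[6]=0xB1 cont=1 payload=0x31=49: acc |= 49<<0 -> acc=49 shift=7
  byte[7]=0x5C cont=0 payload=0x5C=92: acc |= 92<<7 -> acc=11825 shift=14 [end]
Varint 3: bytes[6:8] = B1 5C -> value 11825 (2 byte(s))
  byte[8]=0x11 cont=0 payload=0x11=17: acc |= 17<<0 -> acc=17 shift=7 [end]
Varint 4: bytes[8:9] = 11 -> value 17 (1 byte(s))
  byte[9]=0xC3 cont=1 payload=0x43=67: acc |= 67<<0 -> acc=67 shift=7
  byte[10]=0x0E cont=0 payload=0x0E=14: acc |= 14<<7 -> acc=1859 shift=14 [end]
Varint 5: bytes[9:11] = C3 0E -> value 1859 (2 byte(s))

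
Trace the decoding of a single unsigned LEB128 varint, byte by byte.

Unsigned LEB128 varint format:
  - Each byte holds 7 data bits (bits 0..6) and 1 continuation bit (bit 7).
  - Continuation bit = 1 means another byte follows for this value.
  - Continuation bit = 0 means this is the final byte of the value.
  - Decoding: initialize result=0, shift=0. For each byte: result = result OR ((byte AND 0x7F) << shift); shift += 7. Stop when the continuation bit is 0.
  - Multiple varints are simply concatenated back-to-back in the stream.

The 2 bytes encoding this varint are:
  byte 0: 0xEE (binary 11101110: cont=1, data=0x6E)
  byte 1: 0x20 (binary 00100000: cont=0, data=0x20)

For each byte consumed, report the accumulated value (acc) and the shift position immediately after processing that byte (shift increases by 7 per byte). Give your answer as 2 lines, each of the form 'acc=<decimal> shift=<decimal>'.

Answer: acc=110 shift=7
acc=4206 shift=14

Derivation:
byte 0=0xEE: payload=0x6E=110, contrib = 110<<0 = 110; acc -> 110, shift -> 7
byte 1=0x20: payload=0x20=32, contrib = 32<<7 = 4096; acc -> 4206, shift -> 14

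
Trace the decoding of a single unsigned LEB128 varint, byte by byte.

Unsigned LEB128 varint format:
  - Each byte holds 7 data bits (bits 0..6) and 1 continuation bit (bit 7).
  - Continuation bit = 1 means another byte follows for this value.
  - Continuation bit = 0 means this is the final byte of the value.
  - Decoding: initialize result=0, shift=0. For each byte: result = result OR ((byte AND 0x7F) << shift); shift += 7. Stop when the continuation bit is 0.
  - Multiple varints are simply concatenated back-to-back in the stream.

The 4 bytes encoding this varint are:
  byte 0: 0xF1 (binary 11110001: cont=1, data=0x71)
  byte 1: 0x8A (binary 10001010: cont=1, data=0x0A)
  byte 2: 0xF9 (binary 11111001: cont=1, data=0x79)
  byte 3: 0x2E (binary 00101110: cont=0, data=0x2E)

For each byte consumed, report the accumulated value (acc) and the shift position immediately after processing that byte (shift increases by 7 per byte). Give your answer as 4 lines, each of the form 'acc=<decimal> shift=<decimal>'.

Answer: acc=113 shift=7
acc=1393 shift=14
acc=1983857 shift=21
acc=98452849 shift=28

Derivation:
byte 0=0xF1: payload=0x71=113, contrib = 113<<0 = 113; acc -> 113, shift -> 7
byte 1=0x8A: payload=0x0A=10, contrib = 10<<7 = 1280; acc -> 1393, shift -> 14
byte 2=0xF9: payload=0x79=121, contrib = 121<<14 = 1982464; acc -> 1983857, shift -> 21
byte 3=0x2E: payload=0x2E=46, contrib = 46<<21 = 96468992; acc -> 98452849, shift -> 28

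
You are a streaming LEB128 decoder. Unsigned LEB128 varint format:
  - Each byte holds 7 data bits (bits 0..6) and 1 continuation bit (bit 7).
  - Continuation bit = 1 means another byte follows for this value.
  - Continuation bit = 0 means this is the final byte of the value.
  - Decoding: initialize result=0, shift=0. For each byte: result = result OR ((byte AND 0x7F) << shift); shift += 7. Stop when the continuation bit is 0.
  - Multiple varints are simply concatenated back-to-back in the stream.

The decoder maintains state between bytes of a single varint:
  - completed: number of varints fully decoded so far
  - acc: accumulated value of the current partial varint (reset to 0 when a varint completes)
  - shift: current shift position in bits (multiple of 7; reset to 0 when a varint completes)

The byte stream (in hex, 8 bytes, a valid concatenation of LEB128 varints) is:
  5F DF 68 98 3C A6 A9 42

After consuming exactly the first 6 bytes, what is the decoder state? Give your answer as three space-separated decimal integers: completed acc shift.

byte[0]=0x5F cont=0 payload=0x5F: varint #1 complete (value=95); reset -> completed=1 acc=0 shift=0
byte[1]=0xDF cont=1 payload=0x5F: acc |= 95<<0 -> completed=1 acc=95 shift=7
byte[2]=0x68 cont=0 payload=0x68: varint #2 complete (value=13407); reset -> completed=2 acc=0 shift=0
byte[3]=0x98 cont=1 payload=0x18: acc |= 24<<0 -> completed=2 acc=24 shift=7
byte[4]=0x3C cont=0 payload=0x3C: varint #3 complete (value=7704); reset -> completed=3 acc=0 shift=0
byte[5]=0xA6 cont=1 payload=0x26: acc |= 38<<0 -> completed=3 acc=38 shift=7

Answer: 3 38 7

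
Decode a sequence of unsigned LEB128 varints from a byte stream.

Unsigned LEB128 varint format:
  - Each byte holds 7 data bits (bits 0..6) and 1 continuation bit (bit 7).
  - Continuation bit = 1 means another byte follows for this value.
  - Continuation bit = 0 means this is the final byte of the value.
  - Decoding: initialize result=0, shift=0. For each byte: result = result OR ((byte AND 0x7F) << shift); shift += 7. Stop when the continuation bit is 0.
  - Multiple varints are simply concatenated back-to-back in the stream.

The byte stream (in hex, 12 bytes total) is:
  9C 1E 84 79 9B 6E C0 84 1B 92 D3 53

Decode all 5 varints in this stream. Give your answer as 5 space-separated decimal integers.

  byte[0]=0x9C cont=1 payload=0x1C=28: acc |= 28<<0 -> acc=28 shift=7
  byte[1]=0x1E cont=0 payload=0x1E=30: acc |= 30<<7 -> acc=3868 shift=14 [end]
Varint 1: bytes[0:2] = 9C 1E -> value 3868 (2 byte(s))
  byte[2]=0x84 cont=1 payload=0x04=4: acc |= 4<<0 -> acc=4 shift=7
  byte[3]=0x79 cont=0 payload=0x79=121: acc |= 121<<7 -> acc=15492 shift=14 [end]
Varint 2: bytes[2:4] = 84 79 -> value 15492 (2 byte(s))
  byte[4]=0x9B cont=1 payload=0x1B=27: acc |= 27<<0 -> acc=27 shift=7
  byte[5]=0x6E cont=0 payload=0x6E=110: acc |= 110<<7 -> acc=14107 shift=14 [end]
Varint 3: bytes[4:6] = 9B 6E -> value 14107 (2 byte(s))
  byte[6]=0xC0 cont=1 payload=0x40=64: acc |= 64<<0 -> acc=64 shift=7
  byte[7]=0x84 cont=1 payload=0x04=4: acc |= 4<<7 -> acc=576 shift=14
  byte[8]=0x1B cont=0 payload=0x1B=27: acc |= 27<<14 -> acc=442944 shift=21 [end]
Varint 4: bytes[6:9] = C0 84 1B -> value 442944 (3 byte(s))
  byte[9]=0x92 cont=1 payload=0x12=18: acc |= 18<<0 -> acc=18 shift=7
  byte[10]=0xD3 cont=1 payload=0x53=83: acc |= 83<<7 -> acc=10642 shift=14
  byte[11]=0x53 cont=0 payload=0x53=83: acc |= 83<<14 -> acc=1370514 shift=21 [end]
Varint 5: bytes[9:12] = 92 D3 53 -> value 1370514 (3 byte(s))

Answer: 3868 15492 14107 442944 1370514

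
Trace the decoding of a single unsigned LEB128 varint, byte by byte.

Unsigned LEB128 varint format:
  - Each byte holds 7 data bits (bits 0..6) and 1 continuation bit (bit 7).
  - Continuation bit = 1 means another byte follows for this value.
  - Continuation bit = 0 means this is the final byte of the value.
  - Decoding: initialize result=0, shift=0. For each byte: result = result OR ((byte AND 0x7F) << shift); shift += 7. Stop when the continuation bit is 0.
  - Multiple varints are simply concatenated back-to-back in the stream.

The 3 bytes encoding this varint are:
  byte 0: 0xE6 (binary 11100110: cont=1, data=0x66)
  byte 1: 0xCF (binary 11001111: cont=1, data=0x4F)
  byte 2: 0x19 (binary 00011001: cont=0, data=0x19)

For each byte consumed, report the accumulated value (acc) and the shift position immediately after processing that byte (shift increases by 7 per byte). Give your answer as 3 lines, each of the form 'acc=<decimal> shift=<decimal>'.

byte 0=0xE6: payload=0x66=102, contrib = 102<<0 = 102; acc -> 102, shift -> 7
byte 1=0xCF: payload=0x4F=79, contrib = 79<<7 = 10112; acc -> 10214, shift -> 14
byte 2=0x19: payload=0x19=25, contrib = 25<<14 = 409600; acc -> 419814, shift -> 21

Answer: acc=102 shift=7
acc=10214 shift=14
acc=419814 shift=21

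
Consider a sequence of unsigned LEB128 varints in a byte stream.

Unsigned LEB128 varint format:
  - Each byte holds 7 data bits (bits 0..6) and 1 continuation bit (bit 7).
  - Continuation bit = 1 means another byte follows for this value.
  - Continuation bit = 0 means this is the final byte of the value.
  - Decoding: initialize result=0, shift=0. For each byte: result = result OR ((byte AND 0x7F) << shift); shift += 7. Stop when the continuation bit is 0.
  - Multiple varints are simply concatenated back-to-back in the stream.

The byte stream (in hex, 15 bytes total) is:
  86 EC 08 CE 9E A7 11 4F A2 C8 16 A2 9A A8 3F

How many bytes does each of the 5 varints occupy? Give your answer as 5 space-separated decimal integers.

  byte[0]=0x86 cont=1 payload=0x06=6: acc |= 6<<0 -> acc=6 shift=7
  byte[1]=0xEC cont=1 payload=0x6C=108: acc |= 108<<7 -> acc=13830 shift=14
  byte[2]=0x08 cont=0 payload=0x08=8: acc |= 8<<14 -> acc=144902 shift=21 [end]
Varint 1: bytes[0:3] = 86 EC 08 -> value 144902 (3 byte(s))
  byte[3]=0xCE cont=1 payload=0x4E=78: acc |= 78<<0 -> acc=78 shift=7
  byte[4]=0x9E cont=1 payload=0x1E=30: acc |= 30<<7 -> acc=3918 shift=14
  byte[5]=0xA7 cont=1 payload=0x27=39: acc |= 39<<14 -> acc=642894 shift=21
  byte[6]=0x11 cont=0 payload=0x11=17: acc |= 17<<21 -> acc=36294478 shift=28 [end]
Varint 2: bytes[3:7] = CE 9E A7 11 -> value 36294478 (4 byte(s))
  byte[7]=0x4F cont=0 payload=0x4F=79: acc |= 79<<0 -> acc=79 shift=7 [end]
Varint 3: bytes[7:8] = 4F -> value 79 (1 byte(s))
  byte[8]=0xA2 cont=1 payload=0x22=34: acc |= 34<<0 -> acc=34 shift=7
  byte[9]=0xC8 cont=1 payload=0x48=72: acc |= 72<<7 -> acc=9250 shift=14
  byte[10]=0x16 cont=0 payload=0x16=22: acc |= 22<<14 -> acc=369698 shift=21 [end]
Varint 4: bytes[8:11] = A2 C8 16 -> value 369698 (3 byte(s))
  byte[11]=0xA2 cont=1 payload=0x22=34: acc |= 34<<0 -> acc=34 shift=7
  byte[12]=0x9A cont=1 payload=0x1A=26: acc |= 26<<7 -> acc=3362 shift=14
  byte[13]=0xA8 cont=1 payload=0x28=40: acc |= 40<<14 -> acc=658722 shift=21
  byte[14]=0x3F cont=0 payload=0x3F=63: acc |= 63<<21 -> acc=132779298 shift=28 [end]
Varint 5: bytes[11:15] = A2 9A A8 3F -> value 132779298 (4 byte(s))

Answer: 3 4 1 3 4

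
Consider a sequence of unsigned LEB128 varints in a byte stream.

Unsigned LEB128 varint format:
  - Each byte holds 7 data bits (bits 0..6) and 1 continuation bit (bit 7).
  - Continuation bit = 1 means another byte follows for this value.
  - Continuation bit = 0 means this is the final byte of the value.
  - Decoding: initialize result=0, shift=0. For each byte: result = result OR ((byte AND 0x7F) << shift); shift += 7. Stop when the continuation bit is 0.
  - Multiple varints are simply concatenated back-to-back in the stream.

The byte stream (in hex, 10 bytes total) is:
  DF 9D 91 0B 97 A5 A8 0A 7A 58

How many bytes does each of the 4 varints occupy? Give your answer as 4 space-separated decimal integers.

  byte[0]=0xDF cont=1 payload=0x5F=95: acc |= 95<<0 -> acc=95 shift=7
  byte[1]=0x9D cont=1 payload=0x1D=29: acc |= 29<<7 -> acc=3807 shift=14
  byte[2]=0x91 cont=1 payload=0x11=17: acc |= 17<<14 -> acc=282335 shift=21
  byte[3]=0x0B cont=0 payload=0x0B=11: acc |= 11<<21 -> acc=23351007 shift=28 [end]
Varint 1: bytes[0:4] = DF 9D 91 0B -> value 23351007 (4 byte(s))
  byte[4]=0x97 cont=1 payload=0x17=23: acc |= 23<<0 -> acc=23 shift=7
  byte[5]=0xA5 cont=1 payload=0x25=37: acc |= 37<<7 -> acc=4759 shift=14
  byte[6]=0xA8 cont=1 payload=0x28=40: acc |= 40<<14 -> acc=660119 shift=21
  byte[7]=0x0A cont=0 payload=0x0A=10: acc |= 10<<21 -> acc=21631639 shift=28 [end]
Varint 2: bytes[4:8] = 97 A5 A8 0A -> value 21631639 (4 byte(s))
  byte[8]=0x7A cont=0 payload=0x7A=122: acc |= 122<<0 -> acc=122 shift=7 [end]
Varint 3: bytes[8:9] = 7A -> value 122 (1 byte(s))
  byte[9]=0x58 cont=0 payload=0x58=88: acc |= 88<<0 -> acc=88 shift=7 [end]
Varint 4: bytes[9:10] = 58 -> value 88 (1 byte(s))

Answer: 4 4 1 1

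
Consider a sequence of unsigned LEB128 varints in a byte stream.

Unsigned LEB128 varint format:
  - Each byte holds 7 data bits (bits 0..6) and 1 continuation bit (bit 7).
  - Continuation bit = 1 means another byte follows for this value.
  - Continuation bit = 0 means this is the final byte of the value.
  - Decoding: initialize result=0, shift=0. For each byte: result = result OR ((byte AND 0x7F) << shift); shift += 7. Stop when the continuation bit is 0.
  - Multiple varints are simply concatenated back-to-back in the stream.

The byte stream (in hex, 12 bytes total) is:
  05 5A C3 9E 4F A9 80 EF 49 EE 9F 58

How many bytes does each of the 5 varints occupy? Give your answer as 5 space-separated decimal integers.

Answer: 1 1 3 4 3

Derivation:
  byte[0]=0x05 cont=0 payload=0x05=5: acc |= 5<<0 -> acc=5 shift=7 [end]
Varint 1: bytes[0:1] = 05 -> value 5 (1 byte(s))
  byte[1]=0x5A cont=0 payload=0x5A=90: acc |= 90<<0 -> acc=90 shift=7 [end]
Varint 2: bytes[1:2] = 5A -> value 90 (1 byte(s))
  byte[2]=0xC3 cont=1 payload=0x43=67: acc |= 67<<0 -> acc=67 shift=7
  byte[3]=0x9E cont=1 payload=0x1E=30: acc |= 30<<7 -> acc=3907 shift=14
  byte[4]=0x4F cont=0 payload=0x4F=79: acc |= 79<<14 -> acc=1298243 shift=21 [end]
Varint 3: bytes[2:5] = C3 9E 4F -> value 1298243 (3 byte(s))
  byte[5]=0xA9 cont=1 payload=0x29=41: acc |= 41<<0 -> acc=41 shift=7
  byte[6]=0x80 cont=1 payload=0x00=0: acc |= 0<<7 -> acc=41 shift=14
  byte[7]=0xEF cont=1 payload=0x6F=111: acc |= 111<<14 -> acc=1818665 shift=21
  byte[8]=0x49 cont=0 payload=0x49=73: acc |= 73<<21 -> acc=154910761 shift=28 [end]
Varint 4: bytes[5:9] = A9 80 EF 49 -> value 154910761 (4 byte(s))
  byte[9]=0xEE cont=1 payload=0x6E=110: acc |= 110<<0 -> acc=110 shift=7
  byte[10]=0x9F cont=1 payload=0x1F=31: acc |= 31<<7 -> acc=4078 shift=14
  byte[11]=0x58 cont=0 payload=0x58=88: acc |= 88<<14 -> acc=1445870 shift=21 [end]
Varint 5: bytes[9:12] = EE 9F 58 -> value 1445870 (3 byte(s))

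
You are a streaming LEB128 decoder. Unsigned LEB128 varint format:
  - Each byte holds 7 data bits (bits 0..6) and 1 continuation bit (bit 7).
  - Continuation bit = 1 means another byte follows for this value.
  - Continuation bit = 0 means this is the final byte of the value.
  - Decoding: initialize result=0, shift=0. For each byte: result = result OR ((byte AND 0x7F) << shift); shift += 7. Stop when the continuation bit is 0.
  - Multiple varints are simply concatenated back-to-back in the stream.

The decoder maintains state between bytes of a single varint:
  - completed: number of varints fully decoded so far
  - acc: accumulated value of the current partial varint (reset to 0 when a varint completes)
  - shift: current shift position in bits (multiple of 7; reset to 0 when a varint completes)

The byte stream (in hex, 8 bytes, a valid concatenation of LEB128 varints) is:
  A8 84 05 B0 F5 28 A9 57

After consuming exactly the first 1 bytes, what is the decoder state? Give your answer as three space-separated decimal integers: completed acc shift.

byte[0]=0xA8 cont=1 payload=0x28: acc |= 40<<0 -> completed=0 acc=40 shift=7

Answer: 0 40 7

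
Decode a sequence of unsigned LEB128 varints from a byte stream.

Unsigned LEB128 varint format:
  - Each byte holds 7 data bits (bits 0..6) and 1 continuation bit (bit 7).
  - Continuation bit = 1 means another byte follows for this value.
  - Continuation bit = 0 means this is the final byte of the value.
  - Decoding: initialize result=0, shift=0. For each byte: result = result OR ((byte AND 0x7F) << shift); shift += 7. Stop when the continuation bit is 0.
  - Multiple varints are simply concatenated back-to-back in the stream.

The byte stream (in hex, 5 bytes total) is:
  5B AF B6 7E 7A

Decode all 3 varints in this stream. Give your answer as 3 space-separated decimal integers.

Answer: 91 2071343 122

Derivation:
  byte[0]=0x5B cont=0 payload=0x5B=91: acc |= 91<<0 -> acc=91 shift=7 [end]
Varint 1: bytes[0:1] = 5B -> value 91 (1 byte(s))
  byte[1]=0xAF cont=1 payload=0x2F=47: acc |= 47<<0 -> acc=47 shift=7
  byte[2]=0xB6 cont=1 payload=0x36=54: acc |= 54<<7 -> acc=6959 shift=14
  byte[3]=0x7E cont=0 payload=0x7E=126: acc |= 126<<14 -> acc=2071343 shift=21 [end]
Varint 2: bytes[1:4] = AF B6 7E -> value 2071343 (3 byte(s))
  byte[4]=0x7A cont=0 payload=0x7A=122: acc |= 122<<0 -> acc=122 shift=7 [end]
Varint 3: bytes[4:5] = 7A -> value 122 (1 byte(s))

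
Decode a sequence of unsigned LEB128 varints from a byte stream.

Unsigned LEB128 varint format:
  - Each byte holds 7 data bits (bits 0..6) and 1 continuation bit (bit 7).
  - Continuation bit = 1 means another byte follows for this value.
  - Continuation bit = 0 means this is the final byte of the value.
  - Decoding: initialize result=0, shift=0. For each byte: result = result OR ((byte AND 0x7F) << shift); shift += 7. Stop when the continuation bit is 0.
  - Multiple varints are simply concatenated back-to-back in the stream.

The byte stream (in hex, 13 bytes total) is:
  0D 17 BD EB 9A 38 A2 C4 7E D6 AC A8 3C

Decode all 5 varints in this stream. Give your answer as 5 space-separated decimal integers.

Answer: 13 23 117880253 2073122 126490198

Derivation:
  byte[0]=0x0D cont=0 payload=0x0D=13: acc |= 13<<0 -> acc=13 shift=7 [end]
Varint 1: bytes[0:1] = 0D -> value 13 (1 byte(s))
  byte[1]=0x17 cont=0 payload=0x17=23: acc |= 23<<0 -> acc=23 shift=7 [end]
Varint 2: bytes[1:2] = 17 -> value 23 (1 byte(s))
  byte[2]=0xBD cont=1 payload=0x3D=61: acc |= 61<<0 -> acc=61 shift=7
  byte[3]=0xEB cont=1 payload=0x6B=107: acc |= 107<<7 -> acc=13757 shift=14
  byte[4]=0x9A cont=1 payload=0x1A=26: acc |= 26<<14 -> acc=439741 shift=21
  byte[5]=0x38 cont=0 payload=0x38=56: acc |= 56<<21 -> acc=117880253 shift=28 [end]
Varint 3: bytes[2:6] = BD EB 9A 38 -> value 117880253 (4 byte(s))
  byte[6]=0xA2 cont=1 payload=0x22=34: acc |= 34<<0 -> acc=34 shift=7
  byte[7]=0xC4 cont=1 payload=0x44=68: acc |= 68<<7 -> acc=8738 shift=14
  byte[8]=0x7E cont=0 payload=0x7E=126: acc |= 126<<14 -> acc=2073122 shift=21 [end]
Varint 4: bytes[6:9] = A2 C4 7E -> value 2073122 (3 byte(s))
  byte[9]=0xD6 cont=1 payload=0x56=86: acc |= 86<<0 -> acc=86 shift=7
  byte[10]=0xAC cont=1 payload=0x2C=44: acc |= 44<<7 -> acc=5718 shift=14
  byte[11]=0xA8 cont=1 payload=0x28=40: acc |= 40<<14 -> acc=661078 shift=21
  byte[12]=0x3C cont=0 payload=0x3C=60: acc |= 60<<21 -> acc=126490198 shift=28 [end]
Varint 5: bytes[9:13] = D6 AC A8 3C -> value 126490198 (4 byte(s))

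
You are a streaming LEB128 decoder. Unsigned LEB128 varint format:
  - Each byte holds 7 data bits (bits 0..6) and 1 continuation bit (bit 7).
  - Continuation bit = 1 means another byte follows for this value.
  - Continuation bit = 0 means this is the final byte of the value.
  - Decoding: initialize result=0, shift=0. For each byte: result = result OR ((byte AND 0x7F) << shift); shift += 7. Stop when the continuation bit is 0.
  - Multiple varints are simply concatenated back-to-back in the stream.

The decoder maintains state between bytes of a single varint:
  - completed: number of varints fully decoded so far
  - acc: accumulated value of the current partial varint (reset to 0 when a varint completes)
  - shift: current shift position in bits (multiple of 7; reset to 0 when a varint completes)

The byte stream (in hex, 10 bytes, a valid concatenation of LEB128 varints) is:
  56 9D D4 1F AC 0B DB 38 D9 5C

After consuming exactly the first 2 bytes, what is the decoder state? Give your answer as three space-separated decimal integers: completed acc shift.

Answer: 1 29 7

Derivation:
byte[0]=0x56 cont=0 payload=0x56: varint #1 complete (value=86); reset -> completed=1 acc=0 shift=0
byte[1]=0x9D cont=1 payload=0x1D: acc |= 29<<0 -> completed=1 acc=29 shift=7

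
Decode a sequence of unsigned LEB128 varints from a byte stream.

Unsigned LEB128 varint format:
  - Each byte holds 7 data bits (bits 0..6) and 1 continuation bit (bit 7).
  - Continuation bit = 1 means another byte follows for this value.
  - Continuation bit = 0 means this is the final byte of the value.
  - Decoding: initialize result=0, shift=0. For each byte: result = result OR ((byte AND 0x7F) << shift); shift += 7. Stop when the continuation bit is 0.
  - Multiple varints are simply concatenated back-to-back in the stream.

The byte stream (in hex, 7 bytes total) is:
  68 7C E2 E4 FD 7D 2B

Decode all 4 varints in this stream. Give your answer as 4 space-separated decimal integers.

Answer: 104 124 264204898 43

Derivation:
  byte[0]=0x68 cont=0 payload=0x68=104: acc |= 104<<0 -> acc=104 shift=7 [end]
Varint 1: bytes[0:1] = 68 -> value 104 (1 byte(s))
  byte[1]=0x7C cont=0 payload=0x7C=124: acc |= 124<<0 -> acc=124 shift=7 [end]
Varint 2: bytes[1:2] = 7C -> value 124 (1 byte(s))
  byte[2]=0xE2 cont=1 payload=0x62=98: acc |= 98<<0 -> acc=98 shift=7
  byte[3]=0xE4 cont=1 payload=0x64=100: acc |= 100<<7 -> acc=12898 shift=14
  byte[4]=0xFD cont=1 payload=0x7D=125: acc |= 125<<14 -> acc=2060898 shift=21
  byte[5]=0x7D cont=0 payload=0x7D=125: acc |= 125<<21 -> acc=264204898 shift=28 [end]
Varint 3: bytes[2:6] = E2 E4 FD 7D -> value 264204898 (4 byte(s))
  byte[6]=0x2B cont=0 payload=0x2B=43: acc |= 43<<0 -> acc=43 shift=7 [end]
Varint 4: bytes[6:7] = 2B -> value 43 (1 byte(s))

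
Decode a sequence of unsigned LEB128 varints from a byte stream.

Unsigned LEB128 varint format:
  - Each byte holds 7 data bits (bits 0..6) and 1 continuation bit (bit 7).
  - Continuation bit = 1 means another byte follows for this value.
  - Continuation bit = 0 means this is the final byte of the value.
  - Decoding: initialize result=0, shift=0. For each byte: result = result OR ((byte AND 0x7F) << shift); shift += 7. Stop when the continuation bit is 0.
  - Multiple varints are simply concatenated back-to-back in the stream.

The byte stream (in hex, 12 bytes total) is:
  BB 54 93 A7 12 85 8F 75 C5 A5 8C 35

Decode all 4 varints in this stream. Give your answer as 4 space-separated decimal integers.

  byte[0]=0xBB cont=1 payload=0x3B=59: acc |= 59<<0 -> acc=59 shift=7
  byte[1]=0x54 cont=0 payload=0x54=84: acc |= 84<<7 -> acc=10811 shift=14 [end]
Varint 1: bytes[0:2] = BB 54 -> value 10811 (2 byte(s))
  byte[2]=0x93 cont=1 payload=0x13=19: acc |= 19<<0 -> acc=19 shift=7
  byte[3]=0xA7 cont=1 payload=0x27=39: acc |= 39<<7 -> acc=5011 shift=14
  byte[4]=0x12 cont=0 payload=0x12=18: acc |= 18<<14 -> acc=299923 shift=21 [end]
Varint 2: bytes[2:5] = 93 A7 12 -> value 299923 (3 byte(s))
  byte[5]=0x85 cont=1 payload=0x05=5: acc |= 5<<0 -> acc=5 shift=7
  byte[6]=0x8F cont=1 payload=0x0F=15: acc |= 15<<7 -> acc=1925 shift=14
  byte[7]=0x75 cont=0 payload=0x75=117: acc |= 117<<14 -> acc=1918853 shift=21 [end]
Varint 3: bytes[5:8] = 85 8F 75 -> value 1918853 (3 byte(s))
  byte[8]=0xC5 cont=1 payload=0x45=69: acc |= 69<<0 -> acc=69 shift=7
  byte[9]=0xA5 cont=1 payload=0x25=37: acc |= 37<<7 -> acc=4805 shift=14
  byte[10]=0x8C cont=1 payload=0x0C=12: acc |= 12<<14 -> acc=201413 shift=21
  byte[11]=0x35 cont=0 payload=0x35=53: acc |= 53<<21 -> acc=111350469 shift=28 [end]
Varint 4: bytes[8:12] = C5 A5 8C 35 -> value 111350469 (4 byte(s))

Answer: 10811 299923 1918853 111350469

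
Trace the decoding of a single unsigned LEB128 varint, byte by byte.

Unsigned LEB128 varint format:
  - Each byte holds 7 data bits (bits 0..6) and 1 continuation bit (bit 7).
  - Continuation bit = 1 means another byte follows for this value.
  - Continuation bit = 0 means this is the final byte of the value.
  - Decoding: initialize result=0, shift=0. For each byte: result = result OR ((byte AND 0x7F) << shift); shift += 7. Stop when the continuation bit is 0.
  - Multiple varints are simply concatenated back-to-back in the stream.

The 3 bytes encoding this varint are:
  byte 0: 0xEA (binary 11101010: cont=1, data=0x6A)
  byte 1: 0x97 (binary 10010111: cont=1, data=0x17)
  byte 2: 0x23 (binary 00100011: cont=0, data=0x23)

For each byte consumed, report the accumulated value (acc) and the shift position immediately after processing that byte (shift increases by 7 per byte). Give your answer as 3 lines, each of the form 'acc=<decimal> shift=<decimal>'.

byte 0=0xEA: payload=0x6A=106, contrib = 106<<0 = 106; acc -> 106, shift -> 7
byte 1=0x97: payload=0x17=23, contrib = 23<<7 = 2944; acc -> 3050, shift -> 14
byte 2=0x23: payload=0x23=35, contrib = 35<<14 = 573440; acc -> 576490, shift -> 21

Answer: acc=106 shift=7
acc=3050 shift=14
acc=576490 shift=21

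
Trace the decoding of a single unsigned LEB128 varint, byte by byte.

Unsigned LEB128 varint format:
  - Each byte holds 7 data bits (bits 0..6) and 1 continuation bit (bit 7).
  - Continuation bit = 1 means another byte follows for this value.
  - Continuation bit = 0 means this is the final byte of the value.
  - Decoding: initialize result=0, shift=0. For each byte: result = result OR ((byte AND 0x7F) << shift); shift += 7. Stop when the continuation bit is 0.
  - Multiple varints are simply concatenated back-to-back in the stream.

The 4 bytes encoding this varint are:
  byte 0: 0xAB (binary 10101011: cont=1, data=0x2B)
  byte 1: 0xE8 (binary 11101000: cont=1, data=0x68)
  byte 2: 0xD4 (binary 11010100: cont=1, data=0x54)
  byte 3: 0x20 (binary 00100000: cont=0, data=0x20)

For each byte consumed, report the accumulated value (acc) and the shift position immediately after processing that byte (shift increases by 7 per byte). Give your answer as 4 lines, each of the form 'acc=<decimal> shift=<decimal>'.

Answer: acc=43 shift=7
acc=13355 shift=14
acc=1389611 shift=21
acc=68498475 shift=28

Derivation:
byte 0=0xAB: payload=0x2B=43, contrib = 43<<0 = 43; acc -> 43, shift -> 7
byte 1=0xE8: payload=0x68=104, contrib = 104<<7 = 13312; acc -> 13355, shift -> 14
byte 2=0xD4: payload=0x54=84, contrib = 84<<14 = 1376256; acc -> 1389611, shift -> 21
byte 3=0x20: payload=0x20=32, contrib = 32<<21 = 67108864; acc -> 68498475, shift -> 28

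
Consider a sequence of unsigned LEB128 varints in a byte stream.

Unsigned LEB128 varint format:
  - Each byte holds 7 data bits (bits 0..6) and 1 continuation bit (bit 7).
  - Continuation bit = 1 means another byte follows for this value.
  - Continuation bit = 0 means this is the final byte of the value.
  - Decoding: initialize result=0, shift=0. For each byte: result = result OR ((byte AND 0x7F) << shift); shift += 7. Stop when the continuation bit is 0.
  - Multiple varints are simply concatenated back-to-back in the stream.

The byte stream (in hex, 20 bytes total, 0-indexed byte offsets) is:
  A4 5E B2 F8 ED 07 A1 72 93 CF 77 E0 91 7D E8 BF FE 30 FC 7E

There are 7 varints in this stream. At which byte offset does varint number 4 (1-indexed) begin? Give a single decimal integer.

Answer: 8

Derivation:
  byte[0]=0xA4 cont=1 payload=0x24=36: acc |= 36<<0 -> acc=36 shift=7
  byte[1]=0x5E cont=0 payload=0x5E=94: acc |= 94<<7 -> acc=12068 shift=14 [end]
Varint 1: bytes[0:2] = A4 5E -> value 12068 (2 byte(s))
  byte[2]=0xB2 cont=1 payload=0x32=50: acc |= 50<<0 -> acc=50 shift=7
  byte[3]=0xF8 cont=1 payload=0x78=120: acc |= 120<<7 -> acc=15410 shift=14
  byte[4]=0xED cont=1 payload=0x6D=109: acc |= 109<<14 -> acc=1801266 shift=21
  byte[5]=0x07 cont=0 payload=0x07=7: acc |= 7<<21 -> acc=16481330 shift=28 [end]
Varint 2: bytes[2:6] = B2 F8 ED 07 -> value 16481330 (4 byte(s))
  byte[6]=0xA1 cont=1 payload=0x21=33: acc |= 33<<0 -> acc=33 shift=7
  byte[7]=0x72 cont=0 payload=0x72=114: acc |= 114<<7 -> acc=14625 shift=14 [end]
Varint 3: bytes[6:8] = A1 72 -> value 14625 (2 byte(s))
  byte[8]=0x93 cont=1 payload=0x13=19: acc |= 19<<0 -> acc=19 shift=7
  byte[9]=0xCF cont=1 payload=0x4F=79: acc |= 79<<7 -> acc=10131 shift=14
  byte[10]=0x77 cont=0 payload=0x77=119: acc |= 119<<14 -> acc=1959827 shift=21 [end]
Varint 4: bytes[8:11] = 93 CF 77 -> value 1959827 (3 byte(s))
  byte[11]=0xE0 cont=1 payload=0x60=96: acc |= 96<<0 -> acc=96 shift=7
  byte[12]=0x91 cont=1 payload=0x11=17: acc |= 17<<7 -> acc=2272 shift=14
  byte[13]=0x7D cont=0 payload=0x7D=125: acc |= 125<<14 -> acc=2050272 shift=21 [end]
Varint 5: bytes[11:14] = E0 91 7D -> value 2050272 (3 byte(s))
  byte[14]=0xE8 cont=1 payload=0x68=104: acc |= 104<<0 -> acc=104 shift=7
  byte[15]=0xBF cont=1 payload=0x3F=63: acc |= 63<<7 -> acc=8168 shift=14
  byte[16]=0xFE cont=1 payload=0x7E=126: acc |= 126<<14 -> acc=2072552 shift=21
  byte[17]=0x30 cont=0 payload=0x30=48: acc |= 48<<21 -> acc=102735848 shift=28 [end]
Varint 6: bytes[14:18] = E8 BF FE 30 -> value 102735848 (4 byte(s))
  byte[18]=0xFC cont=1 payload=0x7C=124: acc |= 124<<0 -> acc=124 shift=7
  byte[19]=0x7E cont=0 payload=0x7E=126: acc |= 126<<7 -> acc=16252 shift=14 [end]
Varint 7: bytes[18:20] = FC 7E -> value 16252 (2 byte(s))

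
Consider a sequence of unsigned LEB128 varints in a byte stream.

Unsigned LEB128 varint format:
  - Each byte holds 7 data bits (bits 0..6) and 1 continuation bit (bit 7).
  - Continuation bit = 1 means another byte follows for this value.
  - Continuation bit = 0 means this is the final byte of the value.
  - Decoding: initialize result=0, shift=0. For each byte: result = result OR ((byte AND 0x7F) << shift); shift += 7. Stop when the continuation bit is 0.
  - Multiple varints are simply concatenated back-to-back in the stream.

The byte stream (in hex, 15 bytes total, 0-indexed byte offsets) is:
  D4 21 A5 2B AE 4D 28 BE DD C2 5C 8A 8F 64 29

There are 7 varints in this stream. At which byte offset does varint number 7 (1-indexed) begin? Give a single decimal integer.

Answer: 14

Derivation:
  byte[0]=0xD4 cont=1 payload=0x54=84: acc |= 84<<0 -> acc=84 shift=7
  byte[1]=0x21 cont=0 payload=0x21=33: acc |= 33<<7 -> acc=4308 shift=14 [end]
Varint 1: bytes[0:2] = D4 21 -> value 4308 (2 byte(s))
  byte[2]=0xA5 cont=1 payload=0x25=37: acc |= 37<<0 -> acc=37 shift=7
  byte[3]=0x2B cont=0 payload=0x2B=43: acc |= 43<<7 -> acc=5541 shift=14 [end]
Varint 2: bytes[2:4] = A5 2B -> value 5541 (2 byte(s))
  byte[4]=0xAE cont=1 payload=0x2E=46: acc |= 46<<0 -> acc=46 shift=7
  byte[5]=0x4D cont=0 payload=0x4D=77: acc |= 77<<7 -> acc=9902 shift=14 [end]
Varint 3: bytes[4:6] = AE 4D -> value 9902 (2 byte(s))
  byte[6]=0x28 cont=0 payload=0x28=40: acc |= 40<<0 -> acc=40 shift=7 [end]
Varint 4: bytes[6:7] = 28 -> value 40 (1 byte(s))
  byte[7]=0xBE cont=1 payload=0x3E=62: acc |= 62<<0 -> acc=62 shift=7
  byte[8]=0xDD cont=1 payload=0x5D=93: acc |= 93<<7 -> acc=11966 shift=14
  byte[9]=0xC2 cont=1 payload=0x42=66: acc |= 66<<14 -> acc=1093310 shift=21
  byte[10]=0x5C cont=0 payload=0x5C=92: acc |= 92<<21 -> acc=194031294 shift=28 [end]
Varint 5: bytes[7:11] = BE DD C2 5C -> value 194031294 (4 byte(s))
  byte[11]=0x8A cont=1 payload=0x0A=10: acc |= 10<<0 -> acc=10 shift=7
  byte[12]=0x8F cont=1 payload=0x0F=15: acc |= 15<<7 -> acc=1930 shift=14
  byte[13]=0x64 cont=0 payload=0x64=100: acc |= 100<<14 -> acc=1640330 shift=21 [end]
Varint 6: bytes[11:14] = 8A 8F 64 -> value 1640330 (3 byte(s))
  byte[14]=0x29 cont=0 payload=0x29=41: acc |= 41<<0 -> acc=41 shift=7 [end]
Varint 7: bytes[14:15] = 29 -> value 41 (1 byte(s))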